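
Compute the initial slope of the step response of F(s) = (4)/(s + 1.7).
IVT: y'(0⁺) = lim_{s→∞} s²·Y(s) = lim_{s→∞} s·F(s).
deg(num) = 0, deg(den) = 1, relative degree = 1, so s·F(s) → (leading num)/(leading den) = 4/1 = 4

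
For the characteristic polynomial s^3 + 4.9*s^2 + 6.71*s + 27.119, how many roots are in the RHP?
s^3 + 4.9*s^2 + 6.71*s + 27.119 = (s + 4.7)(s^2 + 0.2*s + 5.77). Poles: -0.1 + 2.4j, -0.1 - 2.4j, -4.7. RHP poles (Re>0): 0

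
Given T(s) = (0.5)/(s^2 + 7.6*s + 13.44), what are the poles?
Set denominator = 0: s^2 + 7.6*s + 13.44 = (s + 4.8)(s + 2.8) = 0 → Poles: -2.8, -4.8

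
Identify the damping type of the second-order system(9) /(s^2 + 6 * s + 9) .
Standard form: ωn²/(s²+2ζωn·s+ωn²) gives ωn=3, ζ=1.
Critically damped (ζ = 1)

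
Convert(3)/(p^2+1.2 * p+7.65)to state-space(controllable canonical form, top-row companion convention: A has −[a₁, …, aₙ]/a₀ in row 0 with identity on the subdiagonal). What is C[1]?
Reachable canonical form: C = numerator coefficients (right-aligned, zero-padded to length n).
num = 3, C = [[0, 3]].
C[1] = 3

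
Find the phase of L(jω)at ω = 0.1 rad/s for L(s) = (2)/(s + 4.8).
Substitute s = j*0.1: L(j0.1) = 0.416486 - 0.00867679j.
∠L(j0.1) = atan2(Im, Re) = atan2(-0.00867679, 0.416486) = -1.19°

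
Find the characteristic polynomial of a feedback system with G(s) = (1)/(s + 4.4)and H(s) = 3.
Characteristic poly = G_den * H_den + G_num * H_num = (s + 4.4) + (3) = s + 7.4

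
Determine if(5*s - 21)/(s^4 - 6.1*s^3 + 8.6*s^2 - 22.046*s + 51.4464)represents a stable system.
Denominator: s^4 - 6.1*s^3 + 8.6*s^2 - 22.046*s + 51.4464 = (s - 4.8)(s - 2.3)(s^2 + s + 4.66). Poles: -0.5 + 2.1j, -0.5 - 2.1j, 2.3, 4.8. All Re(p)<0: No (unstable)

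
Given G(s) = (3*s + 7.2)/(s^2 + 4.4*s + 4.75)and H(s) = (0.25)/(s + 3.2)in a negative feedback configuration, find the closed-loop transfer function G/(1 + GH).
Closed-loop T = G/(1+GH).
Numerator: G_num * H_den = 3*s^2 + 16.8*s + 23.04.
Denominator: G_den * H_den + G_num * H_num = (s^3 + 7.6*s^2 + 18.83*s + 15.2) + (0.75*s + 1.8) = s^3 + 7.6*s^2 + 19.58*s + 17.
T(s) = (3*s^2 + 16.8*s + 23.04)/(s^3 + 7.6*s^2 + 19.58*s + 17)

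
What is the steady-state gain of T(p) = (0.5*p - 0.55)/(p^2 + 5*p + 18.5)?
DC gain = T(0) = num(0)/den(0) = -0.55/18.5 = -0.02973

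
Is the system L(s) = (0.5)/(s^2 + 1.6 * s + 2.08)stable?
Denominator: s^2 + 1.6*s + 2.08. Poles: -0.8 + 1.2j, -0.8 - 1.2j. All Re(p)<0: Yes (stable)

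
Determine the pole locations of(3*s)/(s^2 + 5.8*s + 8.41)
Set denominator = 0: s^2 + 5.8*s + 8.41 = (s + 2.9)(s + 2.9) = 0 → Poles: -2.9, -2.9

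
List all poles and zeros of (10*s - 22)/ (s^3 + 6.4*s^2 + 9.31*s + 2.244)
Set denominator = 0: s^3 + 6.4*s^2 + 9.31*s + 2.244 = (s + 0.3)(s + 1.7)(s + 4.4) = 0 → Poles: -0.3, -1.7, -4.4
Set numerator = 0: 10*s - 22 = 0 → Zeros: 2.2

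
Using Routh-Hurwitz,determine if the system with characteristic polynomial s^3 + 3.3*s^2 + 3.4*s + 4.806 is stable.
Routh array:
s^3: [1, 3.4]; s^2: [3.3, 4.806]; s^1: [1.94364]; s^0: [4.806]
First column: [1, 3.3, 1.94364, 4.806]. Sign changes = 0.
Yes, stable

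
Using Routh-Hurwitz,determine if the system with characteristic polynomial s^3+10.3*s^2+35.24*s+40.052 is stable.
Routh array:
s^3: [1, 35.24]; s^2: [10.3, 40.052]; s^1: [31.3515]; s^0: [40.052]
First column: [1, 10.3, 31.3515, 40.052]. Sign changes = 0.
Yes, stable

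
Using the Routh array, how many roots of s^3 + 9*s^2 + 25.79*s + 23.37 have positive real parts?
Routh array:
s^3: [1, 25.79]; s^2: [9, 23.37]; s^1: [23.1933]; s^0: [23.37]
First column: [1, 9, 23.1933, 23.37]. Sign changes = RHP roots = 0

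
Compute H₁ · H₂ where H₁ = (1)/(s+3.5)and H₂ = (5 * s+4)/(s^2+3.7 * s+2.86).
Series: H = H₁ · H₂ = (n₁·n₂)/(d₁·d₂).
Num: n₁·n₂ = 5*s + 4. Den: d₁·d₂ = s^3 + 7.2*s^2 + 15.81*s + 10.01.
H(s) = (5*s + 4)/(s^3 + 7.2*s^2 + 15.81*s + 10.01)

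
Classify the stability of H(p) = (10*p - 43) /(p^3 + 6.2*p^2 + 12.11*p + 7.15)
Denominator: p^3 + 6.2*p^2 + 12.11*p + 7.15 = (p + 2.5)(p + 2.6)(p + 1.1). Poles: -1.1, -2.5, -2.6. Stable (all poles in LHP)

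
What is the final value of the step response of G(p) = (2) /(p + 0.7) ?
FVT: lim_{t→∞} y(t) = lim_{p→0} p*Y(p) where Y(p) = G(p)/p.
= lim_{p→0} G(p) = G(0) = num(0)/den(0) = 2/0.7 = 2.857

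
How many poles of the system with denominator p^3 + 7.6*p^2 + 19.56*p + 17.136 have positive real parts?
p^3 + 7.6*p^2 + 19.56*p + 17.136 = (p + 2.8)(p^2 + 4.8*p + 6.12). Poles: -2.4 + 0.6j, -2.4 - 0.6j, -2.8. RHP poles (Re>0): 0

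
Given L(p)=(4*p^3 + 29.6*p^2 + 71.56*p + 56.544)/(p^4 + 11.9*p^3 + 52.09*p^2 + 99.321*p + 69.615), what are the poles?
Set denominator = 0: p^4 + 11.9*p^3 + 52.09*p^2 + 99.321*p + 69.615 = (p + 2.5)(p + 2.1)(p + 3.4)(p + 3.9) = 0 → Poles: -2.1, -2.5, -3.4, -3.9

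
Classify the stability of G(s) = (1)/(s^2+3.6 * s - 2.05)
Denominator: s^2 + 3.6*s - 2.05 = (s - 0.5)(s + 4.1). Poles: -4.1, 0.5. Unstable (1 pole(s) in RHP)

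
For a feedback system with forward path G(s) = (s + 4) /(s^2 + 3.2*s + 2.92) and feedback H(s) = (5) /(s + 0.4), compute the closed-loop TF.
Closed-loop T = G/(1+GH).
Numerator: G_num * H_den = s^2 + 4.4*s + 1.6.
Denominator: G_den * H_den + G_num * H_num = (s^3 + 3.6*s^2 + 4.2*s + 1.168) + (5*s + 20) = s^3 + 3.6*s^2 + 9.2*s + 21.168.
T(s) = (s^2 + 4.4*s + 1.6)/(s^3 + 3.6*s^2 + 9.2*s + 21.168)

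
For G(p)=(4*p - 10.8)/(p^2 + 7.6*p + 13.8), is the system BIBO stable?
Denominator: p^2 + 7.6*p + 13.8 = (p + 4.6)(p + 3). Poles: -3, -4.6. All Re(p)<0: Yes (stable)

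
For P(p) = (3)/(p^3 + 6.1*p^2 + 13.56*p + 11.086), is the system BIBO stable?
Denominator: p^3 + 6.1*p^2 + 13.56*p + 11.086 = (p + 2.3)(p^2 + 3.8*p + 4.82). Poles: -1.9 + 1.1j, -1.9 - 1.1j, -2.3. All Re(p)<0: Yes (stable)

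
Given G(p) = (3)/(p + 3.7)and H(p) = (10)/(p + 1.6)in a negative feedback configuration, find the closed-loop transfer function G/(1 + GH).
Closed-loop T = G/(1+GH).
Numerator: G_num * H_den = 3*p + 4.8.
Denominator: G_den * H_den + G_num * H_num = (p^2 + 5.3*p + 5.92) + (30) = p^2 + 5.3*p + 35.92.
T(p) = (3*p + 4.8)/(p^2 + 5.3*p + 35.92)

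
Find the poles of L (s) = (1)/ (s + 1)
Set denominator = 0: s + 1 = 0 → Poles: -1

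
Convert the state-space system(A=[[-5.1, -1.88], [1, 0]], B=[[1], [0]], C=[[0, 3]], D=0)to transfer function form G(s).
G(s) = C(sI - A)⁻¹B + D.
Characteristic polynomial det(sI - A) = s^2 + 5.1*s + 1.88.
Numerator from C·adj(sI-A)·B + D·det(sI-A) = 3.
G(s) = (3)/(s^2 + 5.1*s + 1.88)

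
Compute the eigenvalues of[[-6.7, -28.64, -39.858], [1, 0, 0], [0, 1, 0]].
Eigenvalues solve det(λI - A) = 0.
Characteristic polynomial: λ^3 + 6.7*λ^2 + 28.64*λ + 39.858 = 0.
Factor: (λ + 2.1)(λ^2 + 4.6*λ + 18.98) = 0.
Roots: -2.1, -2.3 + 3.7j, -2.3 - 3.7j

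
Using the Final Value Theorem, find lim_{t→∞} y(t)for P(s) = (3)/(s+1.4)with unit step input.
FVT: lim_{t→∞} y(t) = lim_{s→0} s*Y(s) where Y(s) = P(s)/s.
= lim_{s→0} P(s) = P(0) = num(0)/den(0) = 3/1.4 = 2.143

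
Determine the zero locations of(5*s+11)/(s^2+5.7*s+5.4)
Set numerator = 0: 5*s + 11 = 0 → Zeros: -2.2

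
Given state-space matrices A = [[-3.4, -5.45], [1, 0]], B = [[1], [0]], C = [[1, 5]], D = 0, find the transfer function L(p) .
L(p) = C(pI - A)⁻¹B + D.
Characteristic polynomial det(pI - A) = p^2 + 3.4*p + 5.45.
Numerator from C·adj(pI-A)·B + D·det(pI-A) = p + 5.
L(p) = (p + 5)/(p^2 + 3.4*p + 5.45)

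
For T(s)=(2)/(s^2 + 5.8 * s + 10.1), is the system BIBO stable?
Denominator: s^2 + 5.8*s + 10.1. Poles: -2.9 + 1.3j, -2.9 - 1.3j. All Re(p)<0: Yes (stable)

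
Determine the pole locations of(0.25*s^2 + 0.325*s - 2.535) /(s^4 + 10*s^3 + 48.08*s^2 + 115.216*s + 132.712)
Set denominator = 0: s^4 + 10*s^3 + 48.08*s^2 + 115.216*s + 132.712 = (s^2 + 4.8*s + 10.6)(s^2 + 5.2*s + 12.52) = 0 → Poles: -2.4 + 2.2j, -2.4 - 2.2j, -2.6 + 2.4j, -2.6 - 2.4j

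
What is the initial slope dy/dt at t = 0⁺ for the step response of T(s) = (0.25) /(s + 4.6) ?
IVT: y'(0⁺) = lim_{s→∞} s²·Y(s) = lim_{s→∞} s·T(s).
deg(num) = 0, deg(den) = 1, relative degree = 1, so s·T(s) → (leading num)/(leading den) = 0.25/1 = 0.25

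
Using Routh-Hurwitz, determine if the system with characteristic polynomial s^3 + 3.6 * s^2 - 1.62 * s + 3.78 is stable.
Routh array:
s^3: [1, -1.62]; s^2: [3.6, 3.78]; s^1: [-2.67]; s^0: [3.78]
First column: [1, 3.6, -2.67, 3.78]. Sign changes = 2.
No, unstable (2 RHP root(s))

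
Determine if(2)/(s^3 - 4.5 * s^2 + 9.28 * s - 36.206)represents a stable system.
Denominator: s^3 - 4.5*s^2 + 9.28*s - 36.206 = (s - 4.3)(s^2 - 0.2*s + 8.42). Poles: 0.1 + 2.9j, 0.1 - 2.9j, 4.3. All Re(p)<0: No (unstable)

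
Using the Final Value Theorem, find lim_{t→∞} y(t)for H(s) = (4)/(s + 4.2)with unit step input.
FVT: lim_{t→∞} y(t) = lim_{s→0} s*Y(s) where Y(s) = H(s)/s.
= lim_{s→0} H(s) = H(0) = num(0)/den(0) = 4/4.2 = 0.9524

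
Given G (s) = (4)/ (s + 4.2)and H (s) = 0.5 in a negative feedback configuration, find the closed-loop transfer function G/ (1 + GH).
Closed-loop T = G/(1+GH).
Numerator: G_num * H_den = 4.
Denominator: G_den * H_den + G_num * H_num = (s + 4.2) + (2) = s + 6.2.
T(s) = (4)/(s + 6.2)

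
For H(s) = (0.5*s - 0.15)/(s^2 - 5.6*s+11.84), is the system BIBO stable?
Denominator: s^2 - 5.6*s + 11.84. Poles: 2.8 + 2j, 2.8 - 2j. All Re(p)<0: No (unstable)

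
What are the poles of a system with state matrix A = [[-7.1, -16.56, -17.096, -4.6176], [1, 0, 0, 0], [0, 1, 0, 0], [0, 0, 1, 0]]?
Eigenvalues solve det(λI - A) = 0.
Characteristic polynomial: λ^4 + 7.1*λ^3 + 16.56*λ^2 + 17.096*λ + 4.6176 = 0.
Factor: (λ + 0.4)(λ + 3.9)(λ^2 + 2.8*λ + 2.96) = 0.
Roots: -0.4, -1.4 + 1j, -1.4 - 1j, -3.9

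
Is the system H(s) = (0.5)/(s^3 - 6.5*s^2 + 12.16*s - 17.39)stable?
Denominator: s^3 - 6.5*s^2 + 12.16*s - 17.39 = (s - 4.7)(s^2 - 1.8*s + 3.7). Poles: 0.9 + 1.7j, 0.9 - 1.7j, 4.7. All Re(p)<0: No (unstable)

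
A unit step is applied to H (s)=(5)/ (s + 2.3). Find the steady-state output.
FVT: lim_{t→∞} y(t) = lim_{s→0} s*Y(s) where Y(s) = H(s)/s.
= lim_{s→0} H(s) = H(0) = num(0)/den(0) = 5/2.3 = 2.174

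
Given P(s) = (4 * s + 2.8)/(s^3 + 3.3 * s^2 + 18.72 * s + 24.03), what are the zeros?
Set numerator = 0: 4*s + 2.8 = 0 → Zeros: -0.7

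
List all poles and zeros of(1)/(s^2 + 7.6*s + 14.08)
Set denominator = 0: s^2 + 7.6*s + 14.08 = (s + 3.2)(s + 4.4) = 0 → Poles: -3.2, -4.4
Numerator is a nonzero constant (1) → Zeros: none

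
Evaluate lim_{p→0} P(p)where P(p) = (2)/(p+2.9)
DC gain = P(0) = num(0)/den(0) = 2/2.9 = 0.6897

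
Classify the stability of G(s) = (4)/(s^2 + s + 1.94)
Denominator: s^2 + s + 1.94. Poles: -0.5 + 1.3j, -0.5 - 1.3j. Stable (all poles in LHP)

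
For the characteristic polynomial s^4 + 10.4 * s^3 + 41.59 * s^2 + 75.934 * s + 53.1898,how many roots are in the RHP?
s^4 + 10.4*s^3 + 41.59*s^2 + 75.934*s + 53.1898 = (s + 3.1)(s + 2.3)(s^2 + 5*s + 7.46). Poles: -2.3, -2.5 + 1.1j, -2.5 - 1.1j, -3.1. RHP poles (Re>0): 0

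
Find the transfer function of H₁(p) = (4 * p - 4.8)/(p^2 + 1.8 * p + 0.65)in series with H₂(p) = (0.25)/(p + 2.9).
Series: H = H₁ · H₂ = (n₁·n₂)/(d₁·d₂).
Num: n₁·n₂ = p - 1.2. Den: d₁·d₂ = p^3 + 4.7*p^2 + 5.87*p + 1.885.
H(p) = (p - 1.2)/(p^3 + 4.7*p^2 + 5.87*p + 1.885)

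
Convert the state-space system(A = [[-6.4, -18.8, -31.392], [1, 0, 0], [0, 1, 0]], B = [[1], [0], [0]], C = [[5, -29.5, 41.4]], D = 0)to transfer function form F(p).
F(p) = C(pI - A)⁻¹B + D.
Characteristic polynomial det(pI - A) = p^3 + 6.4*p^2 + 18.8*p + 31.392.
Numerator from C·adj(pI-A)·B + D·det(pI-A) = 5*p^2 - 29.5*p + 41.4.
F(p) = (5*p^2 - 29.5*p + 41.4)/(p^3 + 6.4*p^2 + 18.8*p + 31.392)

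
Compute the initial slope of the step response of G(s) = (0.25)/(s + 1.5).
IVT: y'(0⁺) = lim_{s→∞} s²·Y(s) = lim_{s→∞} s·G(s).
deg(num) = 0, deg(den) = 1, relative degree = 1, so s·G(s) → (leading num)/(leading den) = 0.25/1 = 0.25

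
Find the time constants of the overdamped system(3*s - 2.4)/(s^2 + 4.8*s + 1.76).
Overdamped: real poles at -4.4, -0.4. τ = -1/pole → τ₁ = 0.2273, τ₂ = 2.5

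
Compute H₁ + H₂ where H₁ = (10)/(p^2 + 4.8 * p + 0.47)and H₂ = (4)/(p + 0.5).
Parallel: H = H₁ + H₂ = (n₁·d₂ + n₂·d₁)/(d₁·d₂).
n₁·d₂ = 10*p + 5. n₂·d₁ = 4*p^2 + 19.2*p + 1.88. Sum = 4*p^2 + 29.2*p + 6.88. d₁·d₂ = p^3 + 5.3*p^2 + 2.87*p + 0.235.
H(p) = (4*p^2 + 29.2*p + 6.88)/(p^3 + 5.3*p^2 + 2.87*p + 0.235)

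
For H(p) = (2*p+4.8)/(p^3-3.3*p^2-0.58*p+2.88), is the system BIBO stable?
Denominator: p^3 - 3.3*p^2 - 0.58*p + 2.88 = (p - 1)(p - 3.2)(p + 0.9). Poles: -0.9, 1, 3.2. All Re(p)<0: No (unstable)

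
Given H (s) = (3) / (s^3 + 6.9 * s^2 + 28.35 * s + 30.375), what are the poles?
Set denominator = 0: s^3 + 6.9*s^2 + 28.35*s + 30.375 = (s + 1.5)(s^2 + 5.4*s + 20.25) = 0 → Poles: -1.5, -2.7 + 3.6j, -2.7 - 3.6j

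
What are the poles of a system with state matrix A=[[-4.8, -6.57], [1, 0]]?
Eigenvalues solve det(λI - A) = 0.
Characteristic polynomial: λ^2 + 4.8*λ + 6.57 = 0.
Roots: -2.4 + 0.9j, -2.4 - 0.9j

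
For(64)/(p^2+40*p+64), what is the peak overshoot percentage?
Standard form: ωn²/(p²+2ζωn·p+ωn²) → ωn = 8, ζ = 2.5.
ζ ≥ 1, so the response is non-oscillatory: peak overshoot = 0%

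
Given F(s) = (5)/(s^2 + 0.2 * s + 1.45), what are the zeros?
Numerator is a nonzero constant (5) → Zeros: none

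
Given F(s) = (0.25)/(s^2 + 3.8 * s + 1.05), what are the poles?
Set denominator = 0: s^2 + 3.8*s + 1.05 = (s + 0.3)(s + 3.5) = 0 → Poles: -0.3, -3.5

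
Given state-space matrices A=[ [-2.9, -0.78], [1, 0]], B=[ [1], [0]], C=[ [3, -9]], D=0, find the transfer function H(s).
H(s) = C(sI - A)⁻¹B + D.
Characteristic polynomial det(sI - A) = s^2 + 2.9*s + 0.78.
Numerator from C·adj(sI-A)·B + D·det(sI-A) = 3*s - 9.
H(s) = (3*s - 9)/(s^2 + 2.9*s + 0.78)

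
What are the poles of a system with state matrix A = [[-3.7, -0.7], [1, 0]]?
Eigenvalues solve det(λI - A) = 0.
Characteristic polynomial: λ^2 + 3.7*λ + 0.7 = 0.
Factor: (λ + 0.2)(λ + 3.5) = 0.
Roots: -0.2, -3.5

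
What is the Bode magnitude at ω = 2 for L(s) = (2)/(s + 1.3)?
Substitute s = j*2: L(j2) = 0.456942 - 0.702988j.
|L(j2)| = sqrt(Re² + Im²) = 0.8384.
20*log₁₀(0.8384) = -1.53 dB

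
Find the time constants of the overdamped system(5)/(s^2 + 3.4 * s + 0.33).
Overdamped: real poles at -0.1, -3.3. τ = -1/pole → τ₁ = 10, τ₂ = 0.303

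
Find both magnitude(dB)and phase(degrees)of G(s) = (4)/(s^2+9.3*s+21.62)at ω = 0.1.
Substitute s = j*0.1: G(j0.1) = 0.184757 - 0.00795115j.
|G| = 20*log₁₀(sqrt(Re²+Im²)) = -14.66 dB.
∠G = atan2(Im, Re) = -2.46°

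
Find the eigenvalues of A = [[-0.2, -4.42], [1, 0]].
Eigenvalues solve det(λI - A) = 0.
Characteristic polynomial: λ^2 + 0.2*λ + 4.42 = 0.
Roots: -0.1 + 2.1j, -0.1 - 2.1j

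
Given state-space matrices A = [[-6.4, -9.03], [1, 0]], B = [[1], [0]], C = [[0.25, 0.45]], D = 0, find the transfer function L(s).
L(s) = C(sI - A)⁻¹B + D.
Characteristic polynomial det(sI - A) = s^2 + 6.4*s + 9.03.
Numerator from C·adj(sI-A)·B + D·det(sI-A) = 0.25*s + 0.45.
L(s) = (0.25*s + 0.45)/(s^2 + 6.4*s + 9.03)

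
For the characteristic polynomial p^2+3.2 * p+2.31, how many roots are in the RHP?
p^2 + 3.2*p + 2.31 = (p + 2.1)(p + 1.1). Poles: -1.1, -2.1. RHP poles (Re>0): 0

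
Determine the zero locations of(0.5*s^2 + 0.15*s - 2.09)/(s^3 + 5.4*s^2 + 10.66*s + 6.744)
Set numerator = 0: 0.5*s^2 + 0.15*s - 2.09 = 0.5*(s + 2.2)(s - 1.9) = 0 → Zeros: -2.2, 1.9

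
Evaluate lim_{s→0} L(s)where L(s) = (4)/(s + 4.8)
DC gain = L(0) = num(0)/den(0) = 4/4.8 = 0.8333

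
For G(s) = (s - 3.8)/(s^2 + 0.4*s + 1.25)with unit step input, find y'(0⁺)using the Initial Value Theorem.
IVT: y'(0⁺) = lim_{s→∞} s²·Y(s) = lim_{s→∞} s·G(s).
deg(num) = 1, deg(den) = 2, relative degree = 1, so s·G(s) → (leading num)/(leading den) = 1/1 = 1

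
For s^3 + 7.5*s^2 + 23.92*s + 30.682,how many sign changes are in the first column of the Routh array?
Routh array:
s^3: [1, 23.92]; s^2: [7.5, 30.682]; s^1: [19.8291]; s^0: [30.682]
First column: [1, 7.5, 19.8291, 30.682]. Sign changes = 0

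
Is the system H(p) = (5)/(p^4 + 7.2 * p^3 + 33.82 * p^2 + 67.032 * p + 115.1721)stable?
Denominator: p^4 + 7.2*p^3 + 33.82*p^2 + 67.032*p + 115.1721 = (p^2 + 1.8*p + 6.57)(p^2 + 5.4*p + 17.53). Poles: -0.9 + 2.4j, -0.9 - 2.4j, -2.7 + 3.2j, -2.7 - 3.2j. All Re(p)<0: Yes (stable)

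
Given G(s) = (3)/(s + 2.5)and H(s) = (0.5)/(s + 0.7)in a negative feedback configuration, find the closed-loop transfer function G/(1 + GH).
Closed-loop T = G/(1+GH).
Numerator: G_num * H_den = 3*s + 2.1.
Denominator: G_den * H_den + G_num * H_num = (s^2 + 3.2*s + 1.75) + (1.5) = s^2 + 3.2*s + 3.25.
T(s) = (3*s + 2.1)/(s^2 + 3.2*s + 3.25)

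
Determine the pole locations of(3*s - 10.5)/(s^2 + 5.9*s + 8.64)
Set denominator = 0: s^2 + 5.9*s + 8.64 = (s + 3.2)(s + 2.7) = 0 → Poles: -2.7, -3.2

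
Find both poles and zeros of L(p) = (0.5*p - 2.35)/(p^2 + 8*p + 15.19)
Set denominator = 0: p^2 + 8*p + 15.19 = (p + 4.9)(p + 3.1) = 0 → Poles: -3.1, -4.9
Set numerator = 0: 0.5*p - 2.35 = 0 → Zeros: 4.7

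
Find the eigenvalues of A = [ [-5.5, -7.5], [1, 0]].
Eigenvalues solve det(λI - A) = 0.
Characteristic polynomial: λ^2 + 5.5*λ + 7.5 = 0.
Factor: (λ + 3)(λ + 2.5) = 0.
Roots: -2.5, -3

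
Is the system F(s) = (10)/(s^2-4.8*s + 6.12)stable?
Denominator: s^2 - 4.8*s + 6.12. Poles: 2.4 + 0.6j, 2.4 - 0.6j. All Re(p)<0: No (unstable)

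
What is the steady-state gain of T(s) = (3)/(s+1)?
DC gain = T(0) = num(0)/den(0) = 3/1 = 3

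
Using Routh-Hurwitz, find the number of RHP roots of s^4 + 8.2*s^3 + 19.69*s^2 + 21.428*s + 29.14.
Routh array:
s^4: [1, 19.69, 29.14]; s^3: [8.2, 21.428]; s^2: [17.0768, 29.14]; s^1: [7.43547]; s^0: [29.14]
First column: [1, 8.2, 17.0768, 7.43547, 29.14]. Sign changes = RHP roots = 0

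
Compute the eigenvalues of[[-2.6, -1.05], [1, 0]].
Eigenvalues solve det(λI - A) = 0.
Characteristic polynomial: λ^2 + 2.6*λ + 1.05 = 0.
Factor: (λ + 2.1)(λ + 0.5) = 0.
Roots: -0.5, -2.1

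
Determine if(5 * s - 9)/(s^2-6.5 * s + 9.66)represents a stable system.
Denominator: s^2 - 6.5*s + 9.66 = (s - 2.3)(s - 4.2). Poles: 2.3, 4.2. All Re(p)<0: No (unstable)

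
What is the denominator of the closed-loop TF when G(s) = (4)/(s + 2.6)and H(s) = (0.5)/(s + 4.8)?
Characteristic poly = G_den * H_den + G_num * H_num = (s^2 + 7.4*s + 12.48) + (2) = s^2 + 7.4*s + 14.48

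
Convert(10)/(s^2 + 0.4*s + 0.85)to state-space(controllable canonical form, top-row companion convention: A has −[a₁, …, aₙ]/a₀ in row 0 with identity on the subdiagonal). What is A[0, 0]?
Reachable canonical form for den = s^2 + 0.4*s + 0.85: top row of A = -[a₁,a₂,...,aₙ]/a₀, ones on the subdiagonal, zeros elsewhere.
A = [[-0.4, -0.85], [1, 0]].
A[0,0] = -0.4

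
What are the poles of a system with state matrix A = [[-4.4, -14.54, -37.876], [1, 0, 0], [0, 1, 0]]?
Eigenvalues solve det(λI - A) = 0.
Characteristic polynomial: λ^3 + 4.4*λ^2 + 14.54*λ + 37.876 = 0.
Factor: (λ + 3.4)(λ^2 + λ + 11.14) = 0.
Roots: -0.5 + 3.3j, -0.5 - 3.3j, -3.4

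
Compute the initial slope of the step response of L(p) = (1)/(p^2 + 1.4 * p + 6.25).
IVT: y'(0⁺) = lim_{p→∞} p²·Y(p) = lim_{p→∞} p·L(p).
deg(num) = 0, deg(den) = 2, relative degree = 2 ≥ 2, so p·L(p) → 0. Initial slope = 0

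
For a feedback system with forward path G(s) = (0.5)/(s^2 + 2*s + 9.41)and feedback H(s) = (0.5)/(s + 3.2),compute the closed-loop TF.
Closed-loop T = G/(1+GH).
Numerator: G_num * H_den = 0.5*s + 1.6.
Denominator: G_den * H_den + G_num * H_num = (s^3 + 5.2*s^2 + 15.81*s + 30.112) + (0.25) = s^3 + 5.2*s^2 + 15.81*s + 30.362.
T(s) = (0.5*s + 1.6)/(s^3 + 5.2*s^2 + 15.81*s + 30.362)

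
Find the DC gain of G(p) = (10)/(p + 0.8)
DC gain = G(0) = num(0)/den(0) = 10/0.8 = 12.5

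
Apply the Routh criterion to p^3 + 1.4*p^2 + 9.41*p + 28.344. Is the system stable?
Routh array:
p^3: [1, 9.41]; p^2: [1.4, 28.344]; p^1: [-10.8357]; p^0: [28.344]
First column: [1, 1.4, -10.8357, 28.344]. Sign changes = 2.
No, unstable (2 RHP root(s))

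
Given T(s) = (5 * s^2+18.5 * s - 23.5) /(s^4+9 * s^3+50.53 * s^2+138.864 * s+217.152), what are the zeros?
Set numerator = 0: 5*s^2 + 18.5*s - 23.5 = 5*(s - 1)(s + 4.7) = 0 → Zeros: -4.7, 1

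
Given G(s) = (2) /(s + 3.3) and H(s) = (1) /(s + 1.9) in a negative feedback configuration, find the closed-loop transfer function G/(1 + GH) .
Closed-loop T = G/(1+GH).
Numerator: G_num * H_den = 2*s + 3.8.
Denominator: G_den * H_den + G_num * H_num = (s^2 + 5.2*s + 6.27) + (2) = s^2 + 5.2*s + 8.27.
T(s) = (2*s + 3.8)/(s^2 + 5.2*s + 8.27)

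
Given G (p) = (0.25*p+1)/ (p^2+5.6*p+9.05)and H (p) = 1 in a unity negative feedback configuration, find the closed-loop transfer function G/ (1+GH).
Closed-loop T = G/(1+GH).
Numerator: G_num * H_den = 0.25*p + 1.
Denominator: G_den * H_den + G_num * H_num = (p^2 + 5.6*p + 9.05) + (0.25*p + 1) = p^2 + 5.85*p + 10.05.
T(p) = (0.25*p + 1)/(p^2 + 5.85*p + 10.05)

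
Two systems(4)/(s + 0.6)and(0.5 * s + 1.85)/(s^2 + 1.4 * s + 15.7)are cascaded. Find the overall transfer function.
Series: H = H₁ · H₂ = (n₁·n₂)/(d₁·d₂).
Num: n₁·n₂ = 2*s + 7.4. Den: d₁·d₂ = s^3 + 2*s^2 + 16.54*s + 9.42.
H(s) = (2*s + 7.4)/(s^3 + 2*s^2 + 16.54*s + 9.42)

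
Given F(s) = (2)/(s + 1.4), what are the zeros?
Numerator is a nonzero constant (2) → Zeros: none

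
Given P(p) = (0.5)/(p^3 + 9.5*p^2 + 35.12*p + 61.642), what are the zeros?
Numerator is a nonzero constant (0.5) → Zeros: none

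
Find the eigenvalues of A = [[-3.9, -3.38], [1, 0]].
Eigenvalues solve det(λI - A) = 0.
Characteristic polynomial: λ^2 + 3.9*λ + 3.38 = 0.
Factor: (λ + 2.6)(λ + 1.3) = 0.
Roots: -1.3, -2.6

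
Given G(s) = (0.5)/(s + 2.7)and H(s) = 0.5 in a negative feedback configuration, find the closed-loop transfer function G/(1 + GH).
Closed-loop T = G/(1+GH).
Numerator: G_num * H_den = 0.5.
Denominator: G_den * H_den + G_num * H_num = (s + 2.7) + (0.25) = s + 2.95.
T(s) = (0.5)/(s + 2.95)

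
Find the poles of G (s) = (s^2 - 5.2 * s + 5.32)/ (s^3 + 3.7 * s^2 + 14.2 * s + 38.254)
Set denominator = 0: s^3 + 3.7*s^2 + 14.2*s + 38.254 = (s + 3.1)(s^2 + 0.6*s + 12.34) = 0 → Poles: -0.3 + 3.5j, -0.3 - 3.5j, -3.1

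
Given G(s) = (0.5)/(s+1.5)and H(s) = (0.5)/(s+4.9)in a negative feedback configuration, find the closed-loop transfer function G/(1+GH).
Closed-loop T = G/(1+GH).
Numerator: G_num * H_den = 0.5*s + 2.45.
Denominator: G_den * H_den + G_num * H_num = (s^2 + 6.4*s + 7.35) + (0.25) = s^2 + 6.4*s + 7.6.
T(s) = (0.5*s + 2.45)/(s^2 + 6.4*s + 7.6)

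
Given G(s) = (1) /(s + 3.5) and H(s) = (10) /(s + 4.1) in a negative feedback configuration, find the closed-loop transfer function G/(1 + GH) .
Closed-loop T = G/(1+GH).
Numerator: G_num * H_den = s + 4.1.
Denominator: G_den * H_den + G_num * H_num = (s^2 + 7.6*s + 14.35) + (10) = s^2 + 7.6*s + 24.35.
T(s) = (s + 4.1)/(s^2 + 7.6*s + 24.35)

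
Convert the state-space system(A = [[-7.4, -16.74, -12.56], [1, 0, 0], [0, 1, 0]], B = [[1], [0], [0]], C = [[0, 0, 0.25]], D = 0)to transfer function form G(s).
G(s) = C(sI - A)⁻¹B + D.
Characteristic polynomial det(sI - A) = s^3 + 7.4*s^2 + 16.74*s + 12.56.
Numerator from C·adj(sI-A)·B + D·det(sI-A) = 0.25.
G(s) = (0.25)/(s^3 + 7.4*s^2 + 16.74*s + 12.56)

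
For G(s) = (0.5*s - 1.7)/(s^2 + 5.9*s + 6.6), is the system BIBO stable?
Denominator: s^2 + 5.9*s + 6.6 = (s + 1.5)(s + 4.4). Poles: -1.5, -4.4. All Re(p)<0: Yes (stable)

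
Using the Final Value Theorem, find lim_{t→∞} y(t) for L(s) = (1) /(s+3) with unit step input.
FVT: lim_{t→∞} y(t) = lim_{s→0} s*Y(s) where Y(s) = L(s)/s.
= lim_{s→0} L(s) = L(0) = num(0)/den(0) = 1/3 = 0.3333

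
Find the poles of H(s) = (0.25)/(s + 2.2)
Set denominator = 0: s + 2.2 = 0 → Poles: -2.2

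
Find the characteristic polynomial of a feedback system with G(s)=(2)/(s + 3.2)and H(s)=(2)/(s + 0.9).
Characteristic poly = G_den * H_den + G_num * H_num = (s^2 + 4.1*s + 2.88) + (4) = s^2 + 4.1*s + 6.88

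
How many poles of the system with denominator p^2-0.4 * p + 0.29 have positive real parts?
Poles: 0.2 + 0.5j, 0.2 - 0.5j. RHP poles (Re>0): 2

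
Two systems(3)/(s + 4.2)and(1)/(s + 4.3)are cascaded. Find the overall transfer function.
Series: H = H₁ · H₂ = (n₁·n₂)/(d₁·d₂).
Num: n₁·n₂ = 3. Den: d₁·d₂ = s^2 + 8.5*s + 18.06.
H(s) = (3)/(s^2 + 8.5*s + 18.06)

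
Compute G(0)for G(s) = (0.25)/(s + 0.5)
DC gain = G(0) = num(0)/den(0) = 0.25/0.5 = 0.5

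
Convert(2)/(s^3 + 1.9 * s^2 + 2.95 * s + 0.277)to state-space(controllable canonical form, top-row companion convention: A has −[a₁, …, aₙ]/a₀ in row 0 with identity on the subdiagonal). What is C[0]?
Reachable canonical form: C = numerator coefficients (right-aligned, zero-padded to length n).
num = 2, C = [[0, 0, 2]].
C[0] = 0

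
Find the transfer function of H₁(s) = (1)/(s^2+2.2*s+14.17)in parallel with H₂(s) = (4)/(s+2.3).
Parallel: H = H₁ + H₂ = (n₁·d₂ + n₂·d₁)/(d₁·d₂).
n₁·d₂ = s + 2.3. n₂·d₁ = 4*s^2 + 8.8*s + 56.68. Sum = 4*s^2 + 9.8*s + 58.98. d₁·d₂ = s^3 + 4.5*s^2 + 19.23*s + 32.591.
H(s) = (4*s^2 + 9.8*s + 58.98)/(s^3 + 4.5*s^2 + 19.23*s + 32.591)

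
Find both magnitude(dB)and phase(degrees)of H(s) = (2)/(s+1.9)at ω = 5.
Substitute s = j*5: H(j5) = 0.132821 - 0.349528j.
|H| = 20*log₁₀(sqrt(Re²+Im²)) = -8.54 dB.
∠H = atan2(Im, Re) = -69.19°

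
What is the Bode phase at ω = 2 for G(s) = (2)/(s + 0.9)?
Substitute s = j*2: G(j2) = 0.37422 - 0.831601j.
∠G(j2) = atan2(Im, Re) = atan2(-0.831601, 0.37422) = -65.77°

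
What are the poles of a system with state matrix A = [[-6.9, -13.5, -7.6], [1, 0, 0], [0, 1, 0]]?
Eigenvalues solve det(λI - A) = 0.
Characteristic polynomial: λ^3 + 6.9*λ^2 + 13.5*λ + 7.6 = 0.
Factor: (λ + 1.9)(λ + 4)(λ + 1) = 0.
Roots: -1, -1.9, -4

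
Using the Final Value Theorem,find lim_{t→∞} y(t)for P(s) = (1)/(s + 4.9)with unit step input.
FVT: lim_{t→∞} y(t) = lim_{s→0} s*Y(s) where Y(s) = P(s)/s.
= lim_{s→0} P(s) = P(0) = num(0)/den(0) = 1/4.9 = 0.2041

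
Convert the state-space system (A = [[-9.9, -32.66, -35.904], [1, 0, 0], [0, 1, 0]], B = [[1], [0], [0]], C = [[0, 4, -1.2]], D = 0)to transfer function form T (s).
T(s) = C(sI - A)⁻¹B + D.
Characteristic polynomial det(sI - A) = s^3 + 9.9*s^2 + 32.66*s + 35.904.
Numerator from C·adj(sI-A)·B + D·det(sI-A) = 4*s - 1.2.
T(s) = (4*s - 1.2)/(s^3 + 9.9*s^2 + 32.66*s + 35.904)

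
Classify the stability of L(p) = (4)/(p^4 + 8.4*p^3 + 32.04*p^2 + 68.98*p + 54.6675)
Denominator: p^4 + 8.4*p^3 + 32.04*p^2 + 68.98*p + 54.6675 = (p + 1.5)(p + 3.7)(p^2 + 3.2*p + 9.85). Poles: -1.5, -1.6 + 2.7j, -1.6 - 2.7j, -3.7. Stable (all poles in LHP)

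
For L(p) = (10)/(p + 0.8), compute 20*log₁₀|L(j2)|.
Substitute p = j*2: L(j2) = 1.72414 - 4.31034j.
|L(j2)| = sqrt(Re² + Im²) = 4.642.
20*log₁₀(4.642) = 13.33 dB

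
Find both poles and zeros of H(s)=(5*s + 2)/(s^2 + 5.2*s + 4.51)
Set denominator = 0: s^2 + 5.2*s + 4.51 = (s + 4.1)(s + 1.1) = 0 → Poles: -1.1, -4.1
Set numerator = 0: 5*s + 2 = 0 → Zeros: -0.4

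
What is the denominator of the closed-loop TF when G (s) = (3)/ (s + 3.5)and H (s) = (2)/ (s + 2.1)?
Characteristic poly = G_den * H_den + G_num * H_num = (s^2 + 5.6*s + 7.35) + (6) = s^2 + 5.6*s + 13.35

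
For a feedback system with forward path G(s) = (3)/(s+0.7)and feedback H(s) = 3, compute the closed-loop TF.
Closed-loop T = G/(1+GH).
Numerator: G_num * H_den = 3.
Denominator: G_den * H_den + G_num * H_num = (s + 0.7) + (9) = s + 9.7.
T(s) = (3)/(s + 9.7)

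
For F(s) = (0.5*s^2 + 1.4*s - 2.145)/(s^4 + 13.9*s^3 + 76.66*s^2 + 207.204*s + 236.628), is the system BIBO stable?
Denominator: s^4 + 13.9*s^3 + 76.66*s^2 + 207.204*s + 236.628 = (s + 4.5)(s + 4.2)(s^2 + 5.2*s + 12.52). Poles: -2.6 + 2.4j, -2.6 - 2.4j, -4.2, -4.5. All Re(p)<0: Yes (stable)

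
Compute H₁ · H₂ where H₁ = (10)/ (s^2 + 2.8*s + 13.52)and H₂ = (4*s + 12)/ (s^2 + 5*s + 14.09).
Series: H = H₁ · H₂ = (n₁·n₂)/(d₁·d₂).
Num: n₁·n₂ = 40*s + 120. Den: d₁·d₂ = s^4 + 7.8*s^3 + 41.61*s^2 + 107.052*s + 190.4968.
H(s) = (40*s + 120)/(s^4 + 7.8*s^3 + 41.61*s^2 + 107.052*s + 190.4968)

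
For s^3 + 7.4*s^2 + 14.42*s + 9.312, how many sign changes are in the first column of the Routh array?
Routh array:
s^3: [1, 14.42]; s^2: [7.4, 9.312]; s^1: [13.1616]; s^0: [9.312]
First column: [1, 7.4, 13.1616, 9.312]. Sign changes = 0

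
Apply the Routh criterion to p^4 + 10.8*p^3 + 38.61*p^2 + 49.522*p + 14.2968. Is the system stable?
Routh array:
p^4: [1, 38.61, 14.2968]; p^3: [10.8, 49.522]; p^2: [34.0246, 14.2968]; p^1: [44.984]; p^0: [14.2968]
First column: [1, 10.8, 34.0246, 44.984, 14.2968]. Sign changes = 0.
Yes, stable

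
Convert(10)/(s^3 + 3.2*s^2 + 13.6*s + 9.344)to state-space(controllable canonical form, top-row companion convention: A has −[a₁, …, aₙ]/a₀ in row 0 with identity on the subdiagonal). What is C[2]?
Reachable canonical form: C = numerator coefficients (right-aligned, zero-padded to length n).
num = 10, C = [[0, 0, 10]].
C[2] = 10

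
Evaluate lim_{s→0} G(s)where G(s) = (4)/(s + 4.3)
DC gain = G(0) = num(0)/den(0) = 4/4.3 = 0.9302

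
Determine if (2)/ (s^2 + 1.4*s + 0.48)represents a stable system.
Denominator: s^2 + 1.4*s + 0.48 = (s + 0.8)(s + 0.6). Poles: -0.6, -0.8. All Re(p)<0: Yes (stable)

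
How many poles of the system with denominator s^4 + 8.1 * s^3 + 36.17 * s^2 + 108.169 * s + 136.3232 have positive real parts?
s^4 + 8.1*s^3 + 36.17*s^2 + 108.169*s + 136.3232 = (s + 2.9)(s + 3.2)(s^2 + 2*s + 14.69). Poles: -1 + 3.7j, -1 - 3.7j, -2.9, -3.2. RHP poles (Re>0): 0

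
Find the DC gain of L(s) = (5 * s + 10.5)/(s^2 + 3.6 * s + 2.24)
DC gain = L(0) = num(0)/den(0) = 10.5/2.24 = 4.688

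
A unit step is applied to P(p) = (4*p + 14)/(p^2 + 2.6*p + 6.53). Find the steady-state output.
FVT: lim_{t→∞} y(t) = lim_{p→0} p*Y(p) where Y(p) = P(p)/p.
= lim_{p→0} P(p) = P(0) = num(0)/den(0) = 14/6.53 = 2.144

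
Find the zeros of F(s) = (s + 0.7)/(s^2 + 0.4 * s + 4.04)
Set numerator = 0: s + 0.7 = 0 → Zeros: -0.7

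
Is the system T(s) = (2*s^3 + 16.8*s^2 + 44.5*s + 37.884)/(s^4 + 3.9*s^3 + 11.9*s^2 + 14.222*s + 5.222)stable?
Denominator: s^4 + 3.9*s^3 + 11.9*s^2 + 14.222*s + 5.222 = (s + 1)(s + 0.7)(s^2 + 2.2*s + 7.46). Poles: -0.7, -1, -1.1 + 2.5j, -1.1 - 2.5j. All Re(p)<0: Yes (stable)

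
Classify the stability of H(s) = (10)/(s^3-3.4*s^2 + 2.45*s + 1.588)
Denominator: s^3 - 3.4*s^2 + 2.45*s + 1.588 = (s + 0.4)(s^2 - 3.8*s + 3.97). Poles: -0.4, 1.9 + 0.6j, 1.9 - 0.6j. Unstable (2 pole(s) in RHP)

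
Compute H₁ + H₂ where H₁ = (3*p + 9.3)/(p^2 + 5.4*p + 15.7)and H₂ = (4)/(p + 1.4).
Parallel: H = H₁ + H₂ = (n₁·d₂ + n₂·d₁)/(d₁·d₂).
n₁·d₂ = 3*p^2 + 13.5*p + 13.02. n₂·d₁ = 4*p^2 + 21.6*p + 62.8. Sum = 7*p^2 + 35.1*p + 75.82. d₁·d₂ = p^3 + 6.8*p^2 + 23.26*p + 21.98.
H(p) = (7*p^2 + 35.1*p + 75.82)/(p^3 + 6.8*p^2 + 23.26*p + 21.98)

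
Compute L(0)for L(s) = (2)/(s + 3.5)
DC gain = L(0) = num(0)/den(0) = 2/3.5 = 0.5714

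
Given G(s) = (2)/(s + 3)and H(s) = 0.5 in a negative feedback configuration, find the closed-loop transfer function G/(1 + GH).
Closed-loop T = G/(1+GH).
Numerator: G_num * H_den = 2.
Denominator: G_den * H_den + G_num * H_num = (s + 3) + (1) = s + 4.
T(s) = (2)/(s + 4)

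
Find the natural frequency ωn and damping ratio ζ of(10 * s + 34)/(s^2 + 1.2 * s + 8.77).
Underdamped: complex pole -0.6 + 2.9j. ωn = |pole| = 2.961, ζ = -Re(pole)/ωn = 0.2026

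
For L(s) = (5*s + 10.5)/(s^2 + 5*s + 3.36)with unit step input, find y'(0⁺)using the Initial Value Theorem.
IVT: y'(0⁺) = lim_{s→∞} s²·Y(s) = lim_{s→∞} s·L(s).
deg(num) = 1, deg(den) = 2, relative degree = 1, so s·L(s) → (leading num)/(leading den) = 5/1 = 5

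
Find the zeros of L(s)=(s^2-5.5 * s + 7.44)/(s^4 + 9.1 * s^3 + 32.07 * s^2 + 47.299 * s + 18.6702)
Set numerator = 0: s^2 - 5.5*s + 7.44 = (s - 3.1)(s - 2.4) = 0 → Zeros: 2.4, 3.1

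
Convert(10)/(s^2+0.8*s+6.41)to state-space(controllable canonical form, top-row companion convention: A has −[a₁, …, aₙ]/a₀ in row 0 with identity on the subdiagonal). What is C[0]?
Reachable canonical form: C = numerator coefficients (right-aligned, zero-padded to length n).
num = 10, C = [[0, 10]].
C[0] = 0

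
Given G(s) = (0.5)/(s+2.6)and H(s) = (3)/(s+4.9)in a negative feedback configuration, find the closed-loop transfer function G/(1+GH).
Closed-loop T = G/(1+GH).
Numerator: G_num * H_den = 0.5*s + 2.45.
Denominator: G_den * H_den + G_num * H_num = (s^2 + 7.5*s + 12.74) + (1.5) = s^2 + 7.5*s + 14.24.
T(s) = (0.5*s + 2.45)/(s^2 + 7.5*s + 14.24)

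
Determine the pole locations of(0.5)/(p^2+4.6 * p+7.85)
Set denominator = 0: p^2 + 4.6*p + 7.85 = 0 → Poles: -2.3 + 1.6j, -2.3 - 1.6j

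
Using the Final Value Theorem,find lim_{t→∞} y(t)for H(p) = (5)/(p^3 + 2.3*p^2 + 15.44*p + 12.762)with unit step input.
FVT: lim_{t→∞} y(t) = lim_{p→0} p*Y(p) where Y(p) = H(p)/p.
= lim_{p→0} H(p) = H(0) = num(0)/den(0) = 5/12.762 = 0.3918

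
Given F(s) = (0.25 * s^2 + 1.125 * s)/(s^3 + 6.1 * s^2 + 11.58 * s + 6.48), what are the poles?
Set denominator = 0: s^3 + 6.1*s^2 + 11.58*s + 6.48 = (s + 2.4)(s + 1)(s + 2.7) = 0 → Poles: -1, -2.4, -2.7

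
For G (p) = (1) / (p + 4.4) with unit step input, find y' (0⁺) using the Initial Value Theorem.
IVT: y'(0⁺) = lim_{p→∞} p²·Y(p) = lim_{p→∞} p·G(p).
deg(num) = 0, deg(den) = 1, relative degree = 1, so p·G(p) → (leading num)/(leading den) = 1/1 = 1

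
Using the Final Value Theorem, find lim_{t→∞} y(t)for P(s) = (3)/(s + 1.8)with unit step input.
FVT: lim_{t→∞} y(t) = lim_{s→0} s*Y(s) where Y(s) = P(s)/s.
= lim_{s→0} P(s) = P(0) = num(0)/den(0) = 3/1.8 = 1.667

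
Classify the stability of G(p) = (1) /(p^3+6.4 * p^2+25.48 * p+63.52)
Denominator: p^3 + 6.4*p^2 + 25.48*p + 63.52 = (p + 4)(p^2 + 2.4*p + 15.88). Poles: -1.2 + 3.8j, -1.2 - 3.8j, -4. Stable (all poles in LHP)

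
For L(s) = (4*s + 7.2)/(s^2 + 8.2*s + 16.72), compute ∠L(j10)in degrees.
Substitute s = j*10: L(j10) = 0.196228 - 0.287096j.
∠L(j10) = atan2(Im, Re) = atan2(-0.287096, 0.196228) = -55.65°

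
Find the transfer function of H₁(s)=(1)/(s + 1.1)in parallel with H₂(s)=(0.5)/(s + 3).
Parallel: H = H₁ + H₂ = (n₁·d₂ + n₂·d₁)/(d₁·d₂).
n₁·d₂ = s + 3. n₂·d₁ = 0.5*s + 0.55. Sum = 1.5*s + 3.55. d₁·d₂ = s^2 + 4.1*s + 3.3.
H(s) = (1.5*s + 3.55)/(s^2 + 4.1*s + 3.3)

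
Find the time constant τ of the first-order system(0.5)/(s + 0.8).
First-order system: τ = -1/pole. Pole = -0.8. τ = -1/(-0.8) = 1.25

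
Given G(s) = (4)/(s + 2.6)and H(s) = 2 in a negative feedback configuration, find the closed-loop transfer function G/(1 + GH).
Closed-loop T = G/(1+GH).
Numerator: G_num * H_den = 4.
Denominator: G_den * H_den + G_num * H_num = (s + 2.6) + (8) = s + 10.6.
T(s) = (4)/(s + 10.6)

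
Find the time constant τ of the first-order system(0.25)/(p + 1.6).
First-order system: τ = -1/pole. Pole = -1.6. τ = -1/(-1.6) = 0.625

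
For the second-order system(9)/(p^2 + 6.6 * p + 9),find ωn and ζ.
Standard form: ωn²/(p²+2ζωn·p+ωn²).
const=9=ωn² → ωn=3, p coeff=6.6=2ζωn → ζ=1.1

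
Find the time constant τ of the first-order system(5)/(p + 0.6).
First-order system: τ = -1/pole. Pole = -0.6. τ = -1/(-0.6) = 1.667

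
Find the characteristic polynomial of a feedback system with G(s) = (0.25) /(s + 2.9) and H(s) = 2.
Characteristic poly = G_den * H_den + G_num * H_num = (s + 2.9) + (0.5) = s + 3.4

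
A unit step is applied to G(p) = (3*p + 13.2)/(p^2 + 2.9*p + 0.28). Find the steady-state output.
FVT: lim_{t→∞} y(t) = lim_{p→0} p*Y(p) where Y(p) = G(p)/p.
= lim_{p→0} G(p) = G(0) = num(0)/den(0) = 13.2/0.28 = 47.14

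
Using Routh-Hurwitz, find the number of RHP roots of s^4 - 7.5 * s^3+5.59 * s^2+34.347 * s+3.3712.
Routh array:
s^4: [1, 5.59, 3.3712]; s^3: [-7.5, 34.347]; s^2: [10.1696, 3.3712]; s^1: [36.8332]; s^0: [3.3712]
First column: [1, -7.5, 10.1696, 36.8332, 3.3712]. Sign changes = RHP roots = 2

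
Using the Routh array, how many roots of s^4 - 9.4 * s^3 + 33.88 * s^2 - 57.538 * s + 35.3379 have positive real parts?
Routh array:
s^4: [1, 33.88, 35.3379]; s^3: [-9.4, -57.538]; s^2: [27.7589, 35.3379]; s^1: [-45.5715]; s^0: [35.3379]
First column: [1, -9.4, 27.7589, -45.5715, 35.3379]. Sign changes = RHP roots = 4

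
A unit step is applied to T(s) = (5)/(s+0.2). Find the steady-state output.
FVT: lim_{t→∞} y(t) = lim_{s→0} s*Y(s) where Y(s) = T(s)/s.
= lim_{s→0} T(s) = T(0) = num(0)/den(0) = 5/0.2 = 25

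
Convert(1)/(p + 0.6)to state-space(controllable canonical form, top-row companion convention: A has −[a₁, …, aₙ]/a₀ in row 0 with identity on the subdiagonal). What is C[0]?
Reachable canonical form: C = numerator coefficients (right-aligned, zero-padded to length n).
num = 1, C = [[1]].
C[0] = 1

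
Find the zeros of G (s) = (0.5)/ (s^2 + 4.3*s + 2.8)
Numerator is a nonzero constant (0.5) → Zeros: none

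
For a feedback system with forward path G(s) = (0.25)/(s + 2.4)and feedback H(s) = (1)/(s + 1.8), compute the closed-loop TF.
Closed-loop T = G/(1+GH).
Numerator: G_num * H_den = 0.25*s + 0.45.
Denominator: G_den * H_den + G_num * H_num = (s^2 + 4.2*s + 4.32) + (0.25) = s^2 + 4.2*s + 4.57.
T(s) = (0.25*s + 0.45)/(s^2 + 4.2*s + 4.57)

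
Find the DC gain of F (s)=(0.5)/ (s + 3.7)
DC gain = F(0) = num(0)/den(0) = 0.5/3.7 = 0.1351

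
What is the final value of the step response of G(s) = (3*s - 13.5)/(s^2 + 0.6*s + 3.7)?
FVT: lim_{t→∞} y(t) = lim_{s→0} s*Y(s) where Y(s) = G(s)/s.
= lim_{s→0} G(s) = G(0) = num(0)/den(0) = -13.5/3.7 = -3.649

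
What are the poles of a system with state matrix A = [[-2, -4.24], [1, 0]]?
Eigenvalues solve det(λI - A) = 0.
Characteristic polynomial: λ^2 + 2*λ + 4.24 = 0.
Roots: -1 + 1.8j, -1 - 1.8j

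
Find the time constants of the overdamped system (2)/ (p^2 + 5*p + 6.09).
Overdamped: real poles at -2.1, -2.9. τ = -1/pole → τ₁ = 0.4762, τ₂ = 0.3448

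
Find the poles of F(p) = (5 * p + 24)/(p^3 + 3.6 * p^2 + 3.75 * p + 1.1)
Set denominator = 0: p^3 + 3.6*p^2 + 3.75*p + 1.1 = (p + 2)(p + 1.1)(p + 0.5) = 0 → Poles: -0.5, -1.1, -2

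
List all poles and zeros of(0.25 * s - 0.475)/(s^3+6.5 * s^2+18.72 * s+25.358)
Set denominator = 0: s^3 + 6.5*s^2 + 18.72*s + 25.358 = (s + 3.1)(s^2 + 3.4*s + 8.18) = 0 → Poles: -1.7 + 2.3j, -1.7 - 2.3j, -3.1
Set numerator = 0: 0.25*s - 0.475 = 0 → Zeros: 1.9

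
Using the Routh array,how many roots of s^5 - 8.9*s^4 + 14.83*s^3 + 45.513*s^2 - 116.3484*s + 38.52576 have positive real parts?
Routh array:
s^5: [1, 14.83, -116.3484]; s^4: [-8.9, 45.513, 38.52576]; s^3: [19.9438, -112.02]; s^2: [-4.47617, 38.52576]; s^1: [59.634]; s^0: [38.52576]
First column: [1, -8.9, 19.9438, -4.47617, 59.634, 38.52576]. Sign changes = RHP roots = 4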